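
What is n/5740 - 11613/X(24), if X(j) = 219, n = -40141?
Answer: -25149833/419020 ≈ -60.021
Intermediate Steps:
n/5740 - 11613/X(24) = -40141/5740 - 11613/219 = -40141*1/5740 - 11613*1/219 = -40141/5740 - 3871/73 = -25149833/419020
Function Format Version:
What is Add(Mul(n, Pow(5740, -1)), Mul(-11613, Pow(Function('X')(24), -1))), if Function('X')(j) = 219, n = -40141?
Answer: Rational(-25149833, 419020) ≈ -60.021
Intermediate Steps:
Add(Mul(n, Pow(5740, -1)), Mul(-11613, Pow(Function('X')(24), -1))) = Add(Mul(-40141, Pow(5740, -1)), Mul(-11613, Pow(219, -1))) = Add(Mul(-40141, Rational(1, 5740)), Mul(-11613, Rational(1, 219))) = Add(Rational(-40141, 5740), Rational(-3871, 73)) = Rational(-25149833, 419020)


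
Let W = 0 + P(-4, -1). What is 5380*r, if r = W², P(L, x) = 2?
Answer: 21520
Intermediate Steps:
W = 2 (W = 0 + 2 = 2)
r = 4 (r = 2² = 4)
5380*r = 5380*4 = 21520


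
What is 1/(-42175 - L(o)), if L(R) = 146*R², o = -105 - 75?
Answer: -1/4772575 ≈ -2.0953e-7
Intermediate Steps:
o = -180
1/(-42175 - L(o)) = 1/(-42175 - 146*(-180)²) = 1/(-42175 - 146*32400) = 1/(-42175 - 1*4730400) = 1/(-42175 - 4730400) = 1/(-4772575) = -1/4772575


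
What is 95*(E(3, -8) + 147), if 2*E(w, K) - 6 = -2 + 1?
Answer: 28405/2 ≈ 14203.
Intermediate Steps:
E(w, K) = 5/2 (E(w, K) = 3 + (-2 + 1)/2 = 3 + (1/2)*(-1) = 3 - 1/2 = 5/2)
95*(E(3, -8) + 147) = 95*(5/2 + 147) = 95*(299/2) = 28405/2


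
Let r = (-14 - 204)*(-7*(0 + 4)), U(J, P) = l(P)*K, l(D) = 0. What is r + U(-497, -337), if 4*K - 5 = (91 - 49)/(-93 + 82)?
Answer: 6104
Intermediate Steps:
K = 13/44 (K = 5/4 + ((91 - 49)/(-93 + 82))/4 = 5/4 + (42/(-11))/4 = 5/4 + (42*(-1/11))/4 = 5/4 + (¼)*(-42/11) = 5/4 - 21/22 = 13/44 ≈ 0.29545)
U(J, P) = 0 (U(J, P) = 0*(13/44) = 0)
r = 6104 (r = -(-1526)*4 = -218*(-28) = 6104)
r + U(-497, -337) = 6104 + 0 = 6104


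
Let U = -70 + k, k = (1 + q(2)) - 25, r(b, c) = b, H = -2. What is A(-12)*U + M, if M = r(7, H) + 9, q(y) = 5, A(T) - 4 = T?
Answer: 728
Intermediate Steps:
A(T) = 4 + T
k = -19 (k = (1 + 5) - 25 = 6 - 25 = -19)
U = -89 (U = -70 - 19 = -89)
M = 16 (M = 7 + 9 = 16)
A(-12)*U + M = (4 - 12)*(-89) + 16 = -8*(-89) + 16 = 712 + 16 = 728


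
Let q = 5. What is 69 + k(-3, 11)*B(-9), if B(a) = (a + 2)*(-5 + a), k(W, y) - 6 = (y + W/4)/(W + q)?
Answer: 4637/4 ≈ 1159.3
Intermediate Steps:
k(W, y) = 6 + (y + W/4)/(5 + W) (k(W, y) = 6 + (y + W/4)/(W + 5) = 6 + (y + W*(¼))/(5 + W) = 6 + (y + W/4)/(5 + W))
B(a) = (-5 + a)*(2 + a) (B(a) = (2 + a)*(-5 + a) = (-5 + a)*(2 + a))
69 + k(-3, 11)*B(-9) = 69 + ((30 + 11 + (25/4)*(-3))/(5 - 3))*(-10 + (-9)² - 3*(-9)) = 69 + ((30 + 11 - 75/4)/2)*(-10 + 81 + 27) = 69 + ((½)*(89/4))*98 = 69 + (89/8)*98 = 69 + 4361/4 = 4637/4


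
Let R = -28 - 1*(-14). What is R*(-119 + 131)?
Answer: -168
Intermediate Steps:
R = -14 (R = -28 + 14 = -14)
R*(-119 + 131) = -14*(-119 + 131) = -14*12 = -168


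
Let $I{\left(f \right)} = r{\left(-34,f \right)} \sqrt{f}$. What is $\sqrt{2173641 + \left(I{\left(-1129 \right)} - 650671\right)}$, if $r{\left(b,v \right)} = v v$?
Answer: $\sqrt{1522970 + 1274641 i \sqrt{1129}} \approx 4710.6 + 4546.0 i$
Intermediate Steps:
$r{\left(b,v \right)} = v^{2}$
$I{\left(f \right)} = f^{\frac{5}{2}}$ ($I{\left(f \right)} = f^{2} \sqrt{f} = f^{\frac{5}{2}}$)
$\sqrt{2173641 + \left(I{\left(-1129 \right)} - 650671\right)} = \sqrt{2173641 + \left(\left(-1129\right)^{\frac{5}{2}} - 650671\right)} = \sqrt{2173641 - \left(650671 - 1274641 i \sqrt{1129}\right)} = \sqrt{1522970 + 1274641 i \sqrt{1129}}$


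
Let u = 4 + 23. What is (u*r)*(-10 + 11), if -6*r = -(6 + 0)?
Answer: 27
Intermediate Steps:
r = 1 (r = -(-1)*(6 + 0)/6 = -(-1)*6/6 = -⅙*(-6) = 1)
u = 27
(u*r)*(-10 + 11) = (27*1)*(-10 + 11) = 27*1 = 27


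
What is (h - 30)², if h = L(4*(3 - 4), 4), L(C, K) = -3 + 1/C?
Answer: 17689/16 ≈ 1105.6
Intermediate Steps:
L(C, K) = -3 + 1/C
h = -13/4 (h = -3 + 1/(4*(3 - 4)) = -3 + 1/(4*(-1)) = -3 + 1/(-4) = -3 - ¼ = -13/4 ≈ -3.2500)
(h - 30)² = (-13/4 - 30)² = (-133/4)² = 17689/16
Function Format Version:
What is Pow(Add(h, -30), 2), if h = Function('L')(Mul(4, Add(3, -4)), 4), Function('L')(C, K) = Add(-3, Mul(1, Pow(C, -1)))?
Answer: Rational(17689, 16) ≈ 1105.6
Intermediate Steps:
Function('L')(C, K) = Add(-3, Pow(C, -1))
h = Rational(-13, 4) (h = Add(-3, Pow(Mul(4, Add(3, -4)), -1)) = Add(-3, Pow(Mul(4, -1), -1)) = Add(-3, Pow(-4, -1)) = Add(-3, Rational(-1, 4)) = Rational(-13, 4) ≈ -3.2500)
Pow(Add(h, -30), 2) = Pow(Add(Rational(-13, 4), -30), 2) = Pow(Rational(-133, 4), 2) = Rational(17689, 16)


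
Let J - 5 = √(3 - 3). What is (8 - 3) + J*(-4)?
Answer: -15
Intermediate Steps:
J = 5 (J = 5 + √(3 - 3) = 5 + √0 = 5 + 0 = 5)
(8 - 3) + J*(-4) = (8 - 3) + 5*(-4) = 5 - 20 = -15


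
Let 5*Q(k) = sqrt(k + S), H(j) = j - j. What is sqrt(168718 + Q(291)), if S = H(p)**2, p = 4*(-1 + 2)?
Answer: sqrt(4217950 + 5*sqrt(291))/5 ≈ 410.76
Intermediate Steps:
p = 4 (p = 4*1 = 4)
H(j) = 0
S = 0 (S = 0**2 = 0)
Q(k) = sqrt(k)/5 (Q(k) = sqrt(k + 0)/5 = sqrt(k)/5)
sqrt(168718 + Q(291)) = sqrt(168718 + sqrt(291)/5)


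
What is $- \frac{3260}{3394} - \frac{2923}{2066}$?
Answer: $- \frac{8327911}{3506002} \approx -2.3753$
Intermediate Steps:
$- \frac{3260}{3394} - \frac{2923}{2066} = \left(-3260\right) \frac{1}{3394} - \frac{2923}{2066} = - \frac{1630}{1697} - \frac{2923}{2066} = - \frac{8327911}{3506002}$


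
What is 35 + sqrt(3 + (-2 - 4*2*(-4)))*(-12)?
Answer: 35 - 12*sqrt(33) ≈ -33.935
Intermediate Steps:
35 + sqrt(3 + (-2 - 4*2*(-4)))*(-12) = 35 + sqrt(3 + (-2 - 8*(-4)))*(-12) = 35 + sqrt(3 + (-2 + 32))*(-12) = 35 + sqrt(3 + 30)*(-12) = 35 + sqrt(33)*(-12) = 35 - 12*sqrt(33)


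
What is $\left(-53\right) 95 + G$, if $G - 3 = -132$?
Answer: $-5164$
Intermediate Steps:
$G = -129$ ($G = 3 - 132 = -129$)
$\left(-53\right) 95 + G = \left(-53\right) 95 - 129 = -5035 - 129 = -5164$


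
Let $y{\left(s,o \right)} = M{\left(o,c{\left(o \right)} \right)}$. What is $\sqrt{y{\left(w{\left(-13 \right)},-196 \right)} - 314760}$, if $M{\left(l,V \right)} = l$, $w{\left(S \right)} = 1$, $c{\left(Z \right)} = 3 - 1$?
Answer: $2 i \sqrt{78739} \approx 561.21 i$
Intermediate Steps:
$c{\left(Z \right)} = 2$ ($c{\left(Z \right)} = 3 - 1 = 2$)
$y{\left(s,o \right)} = o$
$\sqrt{y{\left(w{\left(-13 \right)},-196 \right)} - 314760} = \sqrt{-196 - 314760} = \sqrt{-314956} = 2 i \sqrt{78739}$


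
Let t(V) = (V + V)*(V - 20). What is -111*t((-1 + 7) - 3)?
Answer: 11322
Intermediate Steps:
t(V) = 2*V*(-20 + V) (t(V) = (2*V)*(-20 + V) = 2*V*(-20 + V))
-111*t((-1 + 7) - 3) = -222*((-1 + 7) - 3)*(-20 + ((-1 + 7) - 3)) = -222*(6 - 3)*(-20 + (6 - 3)) = -222*3*(-20 + 3) = -222*3*(-17) = -111*(-102) = 11322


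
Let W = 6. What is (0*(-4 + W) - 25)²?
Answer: 625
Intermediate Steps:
(0*(-4 + W) - 25)² = (0*(-4 + 6) - 25)² = (0*2 - 25)² = (0 - 25)² = (-25)² = 625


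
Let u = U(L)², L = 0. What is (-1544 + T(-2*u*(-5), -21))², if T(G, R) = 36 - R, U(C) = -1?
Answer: 2211169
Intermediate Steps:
u = 1 (u = (-1)² = 1)
(-1544 + T(-2*u*(-5), -21))² = (-1544 + (36 - 1*(-21)))² = (-1544 + (36 + 21))² = (-1544 + 57)² = (-1487)² = 2211169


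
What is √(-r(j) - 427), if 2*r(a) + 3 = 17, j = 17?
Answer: I*√434 ≈ 20.833*I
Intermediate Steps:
r(a) = 7 (r(a) = -3/2 + (½)*17 = -3/2 + 17/2 = 7)
√(-r(j) - 427) = √(-1*7 - 427) = √(-7 - 427) = √(-434) = I*√434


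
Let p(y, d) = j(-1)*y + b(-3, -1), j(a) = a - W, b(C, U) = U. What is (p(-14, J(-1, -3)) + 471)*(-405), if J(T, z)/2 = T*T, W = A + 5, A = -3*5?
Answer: -139320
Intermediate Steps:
A = -15
W = -10 (W = -15 + 5 = -10)
J(T, z) = 2*T² (J(T, z) = 2*(T*T) = 2*T²)
j(a) = 10 + a (j(a) = a - 1*(-10) = a + 10 = 10 + a)
p(y, d) = -1 + 9*y (p(y, d) = (10 - 1)*y - 1 = 9*y - 1 = -1 + 9*y)
(p(-14, J(-1, -3)) + 471)*(-405) = ((-1 + 9*(-14)) + 471)*(-405) = ((-1 - 126) + 471)*(-405) = (-127 + 471)*(-405) = 344*(-405) = -139320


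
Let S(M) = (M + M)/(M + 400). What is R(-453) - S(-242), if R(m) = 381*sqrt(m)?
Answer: 242/79 + 381*I*sqrt(453) ≈ 3.0633 + 8109.1*I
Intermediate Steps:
S(M) = 2*M/(400 + M) (S(M) = (2*M)/(400 + M) = 2*M/(400 + M))
R(-453) - S(-242) = 381*sqrt(-453) - 2*(-242)/(400 - 242) = 381*(I*sqrt(453)) - 2*(-242)/158 = 381*I*sqrt(453) - 2*(-242)/158 = 381*I*sqrt(453) - 1*(-242/79) = 381*I*sqrt(453) + 242/79 = 242/79 + 381*I*sqrt(453)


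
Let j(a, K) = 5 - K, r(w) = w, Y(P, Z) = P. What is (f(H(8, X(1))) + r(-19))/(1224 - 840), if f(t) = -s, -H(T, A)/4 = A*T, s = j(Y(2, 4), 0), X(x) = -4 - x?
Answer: -1/16 ≈ -0.062500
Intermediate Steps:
s = 5 (s = 5 - 1*0 = 5 + 0 = 5)
H(T, A) = -4*A*T
f(t) = -5 (f(t) = -1*5 = -5)
(f(H(8, X(1))) + r(-19))/(1224 - 840) = (-5 - 19)/(1224 - 840) = -24/384 = -24*1/384 = -1/16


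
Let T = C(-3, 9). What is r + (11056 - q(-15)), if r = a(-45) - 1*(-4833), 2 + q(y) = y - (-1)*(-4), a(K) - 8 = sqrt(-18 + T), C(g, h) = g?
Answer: 15918 + I*sqrt(21) ≈ 15918.0 + 4.5826*I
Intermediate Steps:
T = -3
a(K) = 8 + I*sqrt(21) (a(K) = 8 + sqrt(-18 - 3) = 8 + sqrt(-21) = 8 + I*sqrt(21))
q(y) = -6 + y (q(y) = -2 + (y - (-1)*(-4)) = -2 + (y - 1*4) = -2 + (y - 4) = -2 + (-4 + y) = -6 + y)
r = 4841 + I*sqrt(21) (r = (8 + I*sqrt(21)) - 1*(-4833) = (8 + I*sqrt(21)) + 4833 = 4841 + I*sqrt(21) ≈ 4841.0 + 4.5826*I)
r + (11056 - q(-15)) = (4841 + I*sqrt(21)) + (11056 - (-6 - 15)) = (4841 + I*sqrt(21)) + (11056 - 1*(-21)) = (4841 + I*sqrt(21)) + (11056 + 21) = (4841 + I*sqrt(21)) + 11077 = 15918 + I*sqrt(21)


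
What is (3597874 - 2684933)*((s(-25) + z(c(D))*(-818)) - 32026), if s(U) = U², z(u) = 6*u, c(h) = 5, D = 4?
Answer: -51070832481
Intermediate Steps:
(3597874 - 2684933)*((s(-25) + z(c(D))*(-818)) - 32026) = (3597874 - 2684933)*(((-25)² + (6*5)*(-818)) - 32026) = 912941*((625 + 30*(-818)) - 32026) = 912941*((625 - 24540) - 32026) = 912941*(-23915 - 32026) = 912941*(-55941) = -51070832481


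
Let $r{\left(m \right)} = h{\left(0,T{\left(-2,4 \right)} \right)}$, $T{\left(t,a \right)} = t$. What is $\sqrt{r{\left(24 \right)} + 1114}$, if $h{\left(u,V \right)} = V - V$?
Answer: $\sqrt{1114} \approx 33.377$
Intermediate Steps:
$h{\left(u,V \right)} = 0$
$r{\left(m \right)} = 0$
$\sqrt{r{\left(24 \right)} + 1114} = \sqrt{0 + 1114} = \sqrt{1114}$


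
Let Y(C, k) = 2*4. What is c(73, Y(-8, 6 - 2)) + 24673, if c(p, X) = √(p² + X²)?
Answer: 24673 + √5393 ≈ 24746.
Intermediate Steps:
Y(C, k) = 8
c(p, X) = √(X² + p²)
c(73, Y(-8, 6 - 2)) + 24673 = √(8² + 73²) + 24673 = √(64 + 5329) + 24673 = √5393 + 24673 = 24673 + √5393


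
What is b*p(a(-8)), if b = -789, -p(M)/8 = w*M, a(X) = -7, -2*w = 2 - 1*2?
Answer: 0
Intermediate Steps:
w = 0 (w = -(2 - 1*2)/2 = -(2 - 2)/2 = -½*0 = 0)
p(M) = 0 (p(M) = -0*M = -8*0 = 0)
b*p(a(-8)) = -789*0 = 0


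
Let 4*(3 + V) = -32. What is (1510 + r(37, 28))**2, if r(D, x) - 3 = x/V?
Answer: 276058225/121 ≈ 2.2815e+6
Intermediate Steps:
V = -11 (V = -3 + (1/4)*(-32) = -3 - 8 = -11)
r(D, x) = 3 - x/11 (r(D, x) = 3 + x/(-11) = 3 + x*(-1/11) = 3 - x/11)
(1510 + r(37, 28))**2 = (1510 + (3 - 1/11*28))**2 = (1510 + (3 - 28/11))**2 = (1510 + 5/11)**2 = (16615/11)**2 = 276058225/121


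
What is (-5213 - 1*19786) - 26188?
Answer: -51187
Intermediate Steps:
(-5213 - 1*19786) - 26188 = (-5213 - 19786) - 26188 = -24999 - 26188 = -51187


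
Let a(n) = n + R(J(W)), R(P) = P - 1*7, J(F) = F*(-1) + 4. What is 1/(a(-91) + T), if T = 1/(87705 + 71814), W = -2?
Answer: -159519/14675747 ≈ -0.010870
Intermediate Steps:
J(F) = 4 - F (J(F) = -F + 4 = 4 - F)
R(P) = -7 + P (R(P) = P - 7 = -7 + P)
a(n) = -1 + n (a(n) = n + (-7 + (4 - 1*(-2))) = n + (-7 + (4 + 2)) = n + (-7 + 6) = n - 1 = -1 + n)
T = 1/159519 ≈ 6.2688e-6
1/(a(-91) + T) = 1/((-1 - 91) + 1/159519) = 1/(-92 + 1/159519) = 1/(-14675747/159519) = -159519/14675747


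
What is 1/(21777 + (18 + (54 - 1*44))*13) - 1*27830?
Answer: -616184029/22141 ≈ -27830.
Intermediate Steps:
1/(21777 + (18 + (54 - 1*44))*13) - 1*27830 = 1/(21777 + (18 + (54 - 44))*13) - 27830 = 1/(21777 + (18 + 10)*13) - 27830 = 1/(21777 + 28*13) - 27830 = 1/(21777 + 364) - 27830 = 1/22141 - 27830 = -616184029/22141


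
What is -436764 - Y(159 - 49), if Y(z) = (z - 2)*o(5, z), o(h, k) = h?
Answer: -437304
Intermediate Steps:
Y(z) = -10 + 5*z (Y(z) = (z - 2)*5 = (-2 + z)*5 = -10 + 5*z)
-436764 - Y(159 - 49) = -436764 - (-10 + 5*(159 - 49)) = -436764 - (-10 + 5*110) = -436764 - (-10 + 550) = -436764 - 1*540 = -436764 - 540 = -437304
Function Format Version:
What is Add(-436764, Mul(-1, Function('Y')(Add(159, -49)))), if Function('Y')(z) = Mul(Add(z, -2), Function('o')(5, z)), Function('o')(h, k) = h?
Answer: -437304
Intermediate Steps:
Function('Y')(z) = Add(-10, Mul(5, z)) (Function('Y')(z) = Mul(Add(z, -2), 5) = Mul(Add(-2, z), 5) = Add(-10, Mul(5, z)))
Add(-436764, Mul(-1, Function('Y')(Add(159, -49)))) = Add(-436764, Mul(-1, Add(-10, Mul(5, Add(159, -49))))) = Add(-436764, Mul(-1, Add(-10, Mul(5, 110)))) = Add(-436764, Mul(-1, Add(-10, 550))) = Add(-436764, Mul(-1, 540)) = Add(-436764, -540) = -437304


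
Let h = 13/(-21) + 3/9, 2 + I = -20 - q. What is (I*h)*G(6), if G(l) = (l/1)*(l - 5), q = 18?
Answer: 480/7 ≈ 68.571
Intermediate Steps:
I = -40 (I = -2 + (-20 - 1*18) = -2 + (-20 - 18) = -2 - 38 = -40)
G(l) = l*(-5 + l) (G(l) = (l*1)*(-5 + l) = l*(-5 + l))
h = -2/7 (h = 13*(-1/21) + 3*(⅑) = -13/21 + ⅓ = -2/7 ≈ -0.28571)
(I*h)*G(6) = (-40*(-2/7))*(6*(-5 + 6)) = 80*(6*1)/7 = (80/7)*6 = 480/7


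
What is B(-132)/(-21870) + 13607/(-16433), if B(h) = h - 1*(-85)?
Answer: -296812739/359389710 ≈ -0.82588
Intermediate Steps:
B(h) = 85 + h (B(h) = h + 85 = 85 + h)
B(-132)/(-21870) + 13607/(-16433) = (85 - 132)/(-21870) + 13607/(-16433) = -47*(-1/21870) + 13607*(-1/16433) = 47/21870 - 13607/16433 = -296812739/359389710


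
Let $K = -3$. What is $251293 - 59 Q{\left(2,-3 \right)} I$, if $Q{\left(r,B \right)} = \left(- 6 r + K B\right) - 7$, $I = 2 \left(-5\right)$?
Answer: $245393$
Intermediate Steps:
$I = -10$
$Q{\left(r,B \right)} = -7 - 6 r - 3 B$ ($Q{\left(r,B \right)} = \left(- 6 r - 3 B\right) - 7 = -7 - 6 r - 3 B$)
$251293 - 59 Q{\left(2,-3 \right)} I = 251293 - 59 \left(-7 - 12 - -9\right) \left(-10\right) = 251293 - 59 \left(-7 - 12 + 9\right) \left(-10\right) = 251293 - 59 \left(-10\right) \left(-10\right) = 251293 - \left(-590\right) \left(-10\right) = 251293 - 5900 = 245393$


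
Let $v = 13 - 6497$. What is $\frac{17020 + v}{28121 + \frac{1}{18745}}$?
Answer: $\frac{32916220}{87854691} \approx 0.37467$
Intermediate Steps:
$v = -6484$ ($v = 13 - 6497 = -6484$)
$\frac{17020 + v}{28121 + \frac{1}{18745}} = \frac{17020 - 6484}{28121 + \frac{1}{18745}} = \frac{10536}{28121 + \frac{1}{18745}} = \frac{10536}{\frac{527128146}{18745}} = 10536 \cdot \frac{18745}{527128146} = \frac{32916220}{87854691}$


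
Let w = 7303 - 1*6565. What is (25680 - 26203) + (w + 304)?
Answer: 519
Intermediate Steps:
w = 738 (w = 7303 - 6565 = 738)
(25680 - 26203) + (w + 304) = (25680 - 26203) + (738 + 304) = -523 + 1042 = 519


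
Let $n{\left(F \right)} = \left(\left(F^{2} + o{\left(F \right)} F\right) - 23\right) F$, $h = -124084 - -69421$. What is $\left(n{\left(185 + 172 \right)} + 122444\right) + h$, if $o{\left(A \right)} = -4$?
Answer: $45049067$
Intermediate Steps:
$h = -54663$ ($h = -124084 + 69421 = -54663$)
$n{\left(F \right)} = F \left(-23 + F^{2} - 4 F\right)$ ($n{\left(F \right)} = \left(\left(F^{2} - 4 F\right) - 23\right) F = \left(-23 + F^{2} - 4 F\right) F = F \left(-23 + F^{2} - 4 F\right)$)
$\left(n{\left(185 + 172 \right)} + 122444\right) + h = \left(\left(185 + 172\right) \left(-23 + \left(185 + 172\right)^{2} - 4 \left(185 + 172\right)\right) + 122444\right) - 54663 = \left(357 \left(-23 + 357^{2} - 1428\right) + 122444\right) - 54663 = \left(357 \left(-23 + 127449 - 1428\right) + 122444\right) - 54663 = \left(357 \cdot 125998 + 122444\right) - 54663 = \left(44981286 + 122444\right) - 54663 = 45103730 - 54663 = 45049067$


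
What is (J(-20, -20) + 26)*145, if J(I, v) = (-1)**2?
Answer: 3915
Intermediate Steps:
J(I, v) = 1
(J(-20, -20) + 26)*145 = (1 + 26)*145 = 27*145 = 3915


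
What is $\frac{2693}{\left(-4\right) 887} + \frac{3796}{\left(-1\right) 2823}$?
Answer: $- \frac{21070547}{10016004} \approx -2.1037$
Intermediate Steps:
$\frac{2693}{\left(-4\right) 887} + \frac{3796}{\left(-1\right) 2823} = \frac{2693}{-3548} + \frac{3796}{-2823} = 2693 \left(- \frac{1}{3548}\right) + 3796 \left(- \frac{1}{2823}\right) = - \frac{2693}{3548} - \frac{3796}{2823} = - \frac{21070547}{10016004}$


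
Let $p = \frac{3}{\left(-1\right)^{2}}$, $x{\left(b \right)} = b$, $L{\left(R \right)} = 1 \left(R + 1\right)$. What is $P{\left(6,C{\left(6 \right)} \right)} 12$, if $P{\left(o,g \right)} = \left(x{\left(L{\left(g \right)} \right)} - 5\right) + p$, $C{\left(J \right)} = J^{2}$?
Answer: $420$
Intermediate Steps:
$L{\left(R \right)} = 1 + R$ ($L{\left(R \right)} = 1 \left(1 + R\right) = 1 + R$)
$p = 3$ ($p = \frac{3}{1} = 3 \cdot 1 = 3$)
$P{\left(o,g \right)} = -1 + g$ ($P{\left(o,g \right)} = \left(\left(1 + g\right) - 5\right) + 3 = \left(-4 + g\right) + 3 = -1 + g$)
$P{\left(6,C{\left(6 \right)} \right)} 12 = \left(-1 + 6^{2}\right) 12 = \left(-1 + 36\right) 12 = 35 \cdot 12 = 420$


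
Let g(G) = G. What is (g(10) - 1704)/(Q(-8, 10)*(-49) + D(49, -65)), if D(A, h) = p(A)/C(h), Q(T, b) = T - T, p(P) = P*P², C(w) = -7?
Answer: 242/2401 ≈ 0.10079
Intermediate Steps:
p(P) = P³
Q(T, b) = 0
D(A, h) = -A³/7 (D(A, h) = A³/(-7) = A³*(-⅐) = -A³/7)
(g(10) - 1704)/(Q(-8, 10)*(-49) + D(49, -65)) = (10 - 1704)/(0*(-49) - ⅐*49³) = -1694/(0 - ⅐*117649) = -1694/(0 - 16807) = -1694/(-16807) = -1694*(-1/16807) = 242/2401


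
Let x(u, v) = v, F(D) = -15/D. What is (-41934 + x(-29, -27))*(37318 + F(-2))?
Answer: -3132430611/2 ≈ -1.5662e+9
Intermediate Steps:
(-41934 + x(-29, -27))*(37318 + F(-2)) = (-41934 - 27)*(37318 - 15/(-2)) = -41961*(37318 - 15*(-1/2)) = -41961*(37318 + 15/2) = -41961*74651/2 = -3132430611/2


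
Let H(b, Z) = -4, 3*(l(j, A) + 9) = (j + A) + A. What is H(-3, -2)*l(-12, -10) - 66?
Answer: 38/3 ≈ 12.667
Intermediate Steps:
l(j, A) = -9 + j/3 + 2*A/3 (l(j, A) = -9 + ((j + A) + A)/3 = -9 + ((A + j) + A)/3 = -9 + (j + 2*A)/3 = -9 + (j/3 + 2*A/3) = -9 + j/3 + 2*A/3)
H(-3, -2)*l(-12, -10) - 66 = -4*(-9 + (⅓)*(-12) + (⅔)*(-10)) - 66 = -4*(-9 - 4 - 20/3) - 66 = -4*(-59/3) - 66 = 236/3 - 66 = 38/3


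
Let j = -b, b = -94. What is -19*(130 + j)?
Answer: -4256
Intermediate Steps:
j = 94 (j = -1*(-94) = 94)
-19*(130 + j) = -19*(130 + 94) = -19*224 = -4256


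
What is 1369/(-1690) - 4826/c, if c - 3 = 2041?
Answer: -1369272/431795 ≈ -3.1711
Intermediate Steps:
c = 2044 (c = 3 + 2041 = 2044)
1369/(-1690) - 4826/c = 1369/(-1690) - 4826/2044 = 1369*(-1/1690) - 4826*1/2044 = -1369/1690 - 2413/1022 = -1369272/431795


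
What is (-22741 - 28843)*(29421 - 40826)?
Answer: 588315520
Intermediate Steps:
(-22741 - 28843)*(29421 - 40826) = -51584*(-11405) = 588315520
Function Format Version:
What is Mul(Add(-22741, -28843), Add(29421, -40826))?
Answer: 588315520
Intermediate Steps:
Mul(Add(-22741, -28843), Add(29421, -40826)) = Mul(-51584, -11405) = 588315520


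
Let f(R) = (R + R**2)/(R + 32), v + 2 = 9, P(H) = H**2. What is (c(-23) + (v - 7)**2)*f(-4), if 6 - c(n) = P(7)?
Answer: -129/7 ≈ -18.429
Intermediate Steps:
v = 7 (v = -2 + 9 = 7)
c(n) = -43 (c(n) = 6 - 1*7**2 = 6 - 1*49 = 6 - 49 = -43)
f(R) = (R + R**2)/(32 + R)
(c(-23) + (v - 7)**2)*f(-4) = (-43 + (7 - 7)**2)*(-4*(1 - 4)/(32 - 4)) = (-43 + 0**2)*(-4*(-3)/28) = (-43 + 0)*(-4*1/28*(-3)) = -43*3/7 = -129/7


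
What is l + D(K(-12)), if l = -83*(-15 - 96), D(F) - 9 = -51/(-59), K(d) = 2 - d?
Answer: 544149/59 ≈ 9222.9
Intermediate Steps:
D(F) = 582/59 (D(F) = 9 - 51/(-59) = 9 - 51*(-1/59) = 9 + 51/59 = 582/59)
l = 9213 (l = -83*(-111) = 9213)
l + D(K(-12)) = 9213 + 582/59 = 544149/59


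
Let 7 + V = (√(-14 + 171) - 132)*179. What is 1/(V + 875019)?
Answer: 851384/724849685019 - 179*√157/724849685019 ≈ 1.1715e-6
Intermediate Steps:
V = -23635 + 179*√157 (V = -7 + (√(-14 + 171) - 132)*179 = -7 + (√157 - 132)*179 = -7 + (-132 + √157)*179 = -7 + (-23628 + 179*√157) = -23635 + 179*√157 ≈ -21392.)
1/(V + 875019) = 1/((-23635 + 179*√157) + 875019) = 1/(851384 + 179*√157)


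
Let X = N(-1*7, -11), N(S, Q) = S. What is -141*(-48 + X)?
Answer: 7755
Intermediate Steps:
X = -7 (X = -1*7 = -7)
-141*(-48 + X) = -141*(-48 - 7) = -141*(-55) = 7755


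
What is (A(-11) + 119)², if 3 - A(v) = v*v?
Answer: 1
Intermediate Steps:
A(v) = 3 - v² (A(v) = 3 - v*v = 3 - v²)
(A(-11) + 119)² = ((3 - 1*(-11)²) + 119)² = ((3 - 1*121) + 119)² = ((3 - 121) + 119)² = (-118 + 119)² = 1² = 1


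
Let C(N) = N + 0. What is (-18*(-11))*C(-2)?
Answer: -396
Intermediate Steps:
C(N) = N
(-18*(-11))*C(-2) = -18*(-11)*(-2) = 198*(-2) = -396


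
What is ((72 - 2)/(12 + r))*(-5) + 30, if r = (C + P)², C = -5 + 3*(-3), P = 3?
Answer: 520/19 ≈ 27.368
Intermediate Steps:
C = -14 (C = -5 - 9 = -14)
r = 121 (r = (-14 + 3)² = (-11)² = 121)
((72 - 2)/(12 + r))*(-5) + 30 = ((72 - 2)/(12 + 121))*(-5) + 30 = (70/133)*(-5) + 30 = (70*(1/133))*(-5) + 30 = (10/19)*(-5) + 30 = -50/19 + 30 = 520/19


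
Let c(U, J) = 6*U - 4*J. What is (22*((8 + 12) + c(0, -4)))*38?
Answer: 30096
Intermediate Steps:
c(U, J) = -4*J + 6*U
(22*((8 + 12) + c(0, -4)))*38 = (22*((8 + 12) + (-4*(-4) + 6*0)))*38 = (22*(20 + (16 + 0)))*38 = (22*(20 + 16))*38 = (22*36)*38 = 792*38 = 30096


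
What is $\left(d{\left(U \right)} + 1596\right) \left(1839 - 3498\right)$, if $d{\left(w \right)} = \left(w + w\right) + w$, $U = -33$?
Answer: $-2483523$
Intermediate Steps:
$d{\left(w \right)} = 3 w$ ($d{\left(w \right)} = 2 w + w = 3 w$)
$\left(d{\left(U \right)} + 1596\right) \left(1839 - 3498\right) = \left(3 \left(-33\right) + 1596\right) \left(1839 - 3498\right) = \left(-99 + 1596\right) \left(-1659\right) = 1497 \left(-1659\right) = -2483523$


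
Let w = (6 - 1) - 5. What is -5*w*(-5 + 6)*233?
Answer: 0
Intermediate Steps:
w = 0 (w = 5 - 5 = 0)
-5*w*(-5 + 6)*233 = -0*(-5 + 6)*233 = -0*233 = -5*0*233 = 0*233 = 0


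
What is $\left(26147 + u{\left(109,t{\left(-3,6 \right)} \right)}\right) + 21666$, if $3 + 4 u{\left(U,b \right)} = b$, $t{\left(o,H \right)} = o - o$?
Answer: $\frac{191249}{4} \approx 47812.0$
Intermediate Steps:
$t{\left(o,H \right)} = 0$
$u{\left(U,b \right)} = - \frac{3}{4} + \frac{b}{4}$
$\left(26147 + u{\left(109,t{\left(-3,6 \right)} \right)}\right) + 21666 = \left(26147 + \left(- \frac{3}{4} + \frac{1}{4} \cdot 0\right)\right) + 21666 = \left(26147 + \left(- \frac{3}{4} + 0\right)\right) + 21666 = \left(26147 - \frac{3}{4}\right) + 21666 = \frac{104585}{4} + 21666 = \frac{191249}{4}$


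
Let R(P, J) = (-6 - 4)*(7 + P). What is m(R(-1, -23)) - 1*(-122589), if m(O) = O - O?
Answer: 122589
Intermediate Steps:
R(P, J) = -70 - 10*P (R(P, J) = -10*(7 + P) = -70 - 10*P)
m(O) = 0
m(R(-1, -23)) - 1*(-122589) = 0 - 1*(-122589) = 0 + 122589 = 122589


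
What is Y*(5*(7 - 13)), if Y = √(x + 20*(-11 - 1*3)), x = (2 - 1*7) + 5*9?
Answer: -120*I*√15 ≈ -464.76*I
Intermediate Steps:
x = 40 (x = (2 - 7) + 45 = -5 + 45 = 40)
Y = 4*I*√15 (Y = √(40 + 20*(-11 - 1*3)) = √(40 + 20*(-11 - 3)) = √(40 + 20*(-14)) = √(40 - 280) = √(-240) = 4*I*√15 ≈ 15.492*I)
Y*(5*(7 - 13)) = (4*I*√15)*(5*(7 - 13)) = (4*I*√15)*(5*(-6)) = (4*I*√15)*(-30) = -120*I*√15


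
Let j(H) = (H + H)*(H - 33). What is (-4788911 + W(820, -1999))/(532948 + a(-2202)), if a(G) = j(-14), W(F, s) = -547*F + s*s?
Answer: -620725/267132 ≈ -2.3237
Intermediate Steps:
W(F, s) = s² - 547*F (W(F, s) = -547*F + s² = s² - 547*F)
j(H) = 2*H*(-33 + H) (j(H) = (2*H)*(-33 + H) = 2*H*(-33 + H))
a(G) = 1316 (a(G) = 2*(-14)*(-33 - 14) = 2*(-14)*(-47) = 1316)
(-4788911 + W(820, -1999))/(532948 + a(-2202)) = (-4788911 + ((-1999)² - 547*820))/(532948 + 1316) = (-4788911 + (3996001 - 448540))/534264 = (-4788911 + 3547461)*(1/534264) = -1241450*1/534264 = -620725/267132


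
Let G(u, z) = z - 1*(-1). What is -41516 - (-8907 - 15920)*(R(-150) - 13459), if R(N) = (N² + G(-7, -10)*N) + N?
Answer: 254211791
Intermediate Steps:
G(u, z) = 1 + z (G(u, z) = z + 1 = 1 + z)
R(N) = N² - 8*N (R(N) = (N² + (1 - 10)*N) + N = (N² - 9*N) + N = N² - 8*N)
-41516 - (-8907 - 15920)*(R(-150) - 13459) = -41516 - (-8907 - 15920)*(-150*(-8 - 150) - 13459) = -41516 - (-24827)*(-150*(-158) - 13459) = -41516 - (-24827)*(23700 - 13459) = -41516 - (-24827)*10241 = -41516 - 1*(-254253307) = -41516 + 254253307 = 254211791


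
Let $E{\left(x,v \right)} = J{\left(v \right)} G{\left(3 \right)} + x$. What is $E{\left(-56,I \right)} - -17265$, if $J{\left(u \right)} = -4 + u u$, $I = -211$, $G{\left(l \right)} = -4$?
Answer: $-160859$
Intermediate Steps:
$J{\left(u \right)} = -4 + u^{2}$
$E{\left(x,v \right)} = 16 + x - 4 v^{2}$ ($E{\left(x,v \right)} = \left(-4 + v^{2}\right) \left(-4\right) + x = \left(16 - 4 v^{2}\right) + x = 16 + x - 4 v^{2}$)
$E{\left(-56,I \right)} - -17265 = \left(16 - 56 - 4 \left(-211\right)^{2}\right) - -17265 = \left(16 - 56 - 178084\right) + 17265 = -178124 + 17265 = -160859$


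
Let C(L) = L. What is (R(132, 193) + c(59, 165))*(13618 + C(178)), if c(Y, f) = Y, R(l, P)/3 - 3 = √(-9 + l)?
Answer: 938128 + 41388*√123 ≈ 1.3971e+6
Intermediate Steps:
R(l, P) = 9 + 3*√(-9 + l)
(R(132, 193) + c(59, 165))*(13618 + C(178)) = ((9 + 3*√(-9 + 132)) + 59)*(13618 + 178) = ((9 + 3*√123) + 59)*13796 = (68 + 3*√123)*13796 = 938128 + 41388*√123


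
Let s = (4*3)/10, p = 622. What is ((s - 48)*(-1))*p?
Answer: 145548/5 ≈ 29110.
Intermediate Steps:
s = 6/5 (s = 12*(⅒) = 6/5 ≈ 1.2000)
((s - 48)*(-1))*p = ((6/5 - 48)*(-1))*622 = -234/5*(-1)*622 = (234/5)*622 = 145548/5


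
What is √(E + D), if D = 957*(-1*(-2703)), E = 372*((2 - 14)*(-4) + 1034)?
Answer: 5*√119571 ≈ 1729.0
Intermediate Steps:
E = 402504 (E = 372*(-12*(-4) + 1034) = 372*(48 + 1034) = 372*1082 = 402504)
D = 2586771 (D = 957*2703 = 2586771)
√(E + D) = √(402504 + 2586771) = √2989275 = 5*√119571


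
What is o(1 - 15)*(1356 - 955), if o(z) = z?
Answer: -5614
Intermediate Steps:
o(1 - 15)*(1356 - 955) = (1 - 15)*(1356 - 955) = -14*401 = -5614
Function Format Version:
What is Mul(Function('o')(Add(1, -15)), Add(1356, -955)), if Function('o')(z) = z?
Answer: -5614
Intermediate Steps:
Mul(Function('o')(Add(1, -15)), Add(1356, -955)) = Mul(Add(1, -15), Add(1356, -955)) = Mul(-14, 401) = -5614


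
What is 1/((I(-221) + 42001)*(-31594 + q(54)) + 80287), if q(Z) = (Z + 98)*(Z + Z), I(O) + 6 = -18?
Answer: -1/637046619 ≈ -1.5697e-9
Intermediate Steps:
I(O) = -24 (I(O) = -6 - 18 = -24)
q(Z) = 2*Z*(98 + Z) (q(Z) = (98 + Z)*(2*Z) = 2*Z*(98 + Z))
1/((I(-221) + 42001)*(-31594 + q(54)) + 80287) = 1/((-24 + 42001)*(-31594 + 2*54*(98 + 54)) + 80287) = 1/(41977*(-31594 + 2*54*152) + 80287) = 1/(41977*(-31594 + 16416) + 80287) = 1/(41977*(-15178) + 80287) = 1/(-637126906 + 80287) = 1/(-637046619) = -1/637046619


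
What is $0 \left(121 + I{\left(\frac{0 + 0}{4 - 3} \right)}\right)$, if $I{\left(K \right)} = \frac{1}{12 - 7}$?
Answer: $0$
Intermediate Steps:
$I{\left(K \right)} = \frac{1}{5}$
$0 \left(121 + I{\left(\frac{0 + 0}{4 - 3} \right)}\right) = 0 \left(121 + \frac{1}{5}\right) = 0 \cdot \frac{606}{5} = 0$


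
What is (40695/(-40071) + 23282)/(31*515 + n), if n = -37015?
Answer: -310964109/281164850 ≈ -1.1060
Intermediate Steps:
(40695/(-40071) + 23282)/(31*515 + n) = (40695/(-40071) + 23282)/(31*515 - 37015) = (40695*(-1/40071) + 23282)/(15965 - 37015) = (-13565/13357 + 23282)/(-21050) = (310964109/13357)*(-1/21050) = -310964109/281164850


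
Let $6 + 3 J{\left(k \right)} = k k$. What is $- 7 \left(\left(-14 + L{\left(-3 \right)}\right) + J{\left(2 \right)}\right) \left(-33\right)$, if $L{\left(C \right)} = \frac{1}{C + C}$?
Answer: $- \frac{6853}{2} \approx -3426.5$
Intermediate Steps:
$J{\left(k \right)} = -2 + \frac{k^{2}}{3}$ ($J{\left(k \right)} = -2 + \frac{k k}{3} = -2 + \frac{k^{2}}{3}$)
$L{\left(C \right)} = \frac{1}{2 C}$
$- 7 \left(\left(-14 + L{\left(-3 \right)}\right) + J{\left(2 \right)}\right) \left(-33\right) = - 7 \left(\left(-14 + \frac{1}{2 \left(-3\right)}\right) - \left(2 - \frac{2^{2}}{3}\right)\right) \left(-33\right) = - 7 \left(\left(-14 + \frac{1}{2} \left(- \frac{1}{3}\right)\right) + \left(-2 + \frac{1}{3} \cdot 4\right)\right) \left(-33\right) = - 7 \left(\left(-14 - \frac{1}{6}\right) + \left(-2 + \frac{4}{3}\right)\right) \left(-33\right) = - 7 \left(- \frac{85}{6} - \frac{2}{3}\right) \left(-33\right) = \left(-7\right) \left(- \frac{89}{6}\right) \left(-33\right) = \frac{623}{6} \left(-33\right) = - \frac{6853}{2}$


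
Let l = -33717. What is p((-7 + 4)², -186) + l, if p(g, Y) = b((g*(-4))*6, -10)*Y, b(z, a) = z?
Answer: 6459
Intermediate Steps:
p(g, Y) = -24*Y*g (p(g, Y) = ((g*(-4))*6)*Y = (-4*g*6)*Y = (-24*g)*Y = -24*Y*g)
p((-7 + 4)², -186) + l = -24*(-186)*(-7 + 4)² - 33717 = -24*(-186)*(-3)² - 33717 = -24*(-186)*9 - 33717 = 40176 - 33717 = 6459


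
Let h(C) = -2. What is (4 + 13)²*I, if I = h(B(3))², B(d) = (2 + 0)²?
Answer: 1156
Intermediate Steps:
B(d) = 4 (B(d) = 2² = 4)
I = 4 (I = (-2)² = 4)
(4 + 13)²*I = (4 + 13)²*4 = 17²*4 = 289*4 = 1156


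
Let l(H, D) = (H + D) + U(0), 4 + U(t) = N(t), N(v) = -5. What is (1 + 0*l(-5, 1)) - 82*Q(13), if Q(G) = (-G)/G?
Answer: 83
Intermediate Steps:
U(t) = -9 (U(t) = -4 - 5 = -9)
l(H, D) = -9 + D + H (l(H, D) = (H + D) - 9 = (D + H) - 9 = -9 + D + H)
Q(G) = -1
(1 + 0*l(-5, 1)) - 82*Q(13) = (1 + 0*(-9 + 1 - 5)) - 82*(-1) = (1 + 0*(-13)) + 82 = (1 + 0) + 82 = 1 + 82 = 83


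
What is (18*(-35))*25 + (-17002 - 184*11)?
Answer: -34776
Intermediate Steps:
(18*(-35))*25 + (-17002 - 184*11) = -630*25 + (-17002 - 1*2024) = -15750 + (-17002 - 2024) = -15750 - 19026 = -34776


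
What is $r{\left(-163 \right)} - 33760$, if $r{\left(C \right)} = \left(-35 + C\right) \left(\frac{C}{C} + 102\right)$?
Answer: $-54154$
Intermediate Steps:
$r{\left(C \right)} = -3605 + 103 C$ ($r{\left(C \right)} = \left(-35 + C\right) \left(1 + 102\right) = \left(-35 + C\right) 103 = -3605 + 103 C$)
$r{\left(-163 \right)} - 33760 = \left(-3605 + 103 \left(-163\right)\right) - 33760 = \left(-3605 - 16789\right) - 33760 = -20394 - 33760 = -54154$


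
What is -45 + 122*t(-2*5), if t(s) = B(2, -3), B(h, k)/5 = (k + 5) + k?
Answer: -655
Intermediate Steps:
B(h, k) = 25 + 10*k (B(h, k) = 5*((k + 5) + k) = 5*((5 + k) + k) = 5*(5 + 2*k) = 25 + 10*k)
t(s) = -5 (t(s) = 25 + 10*(-3) = 25 - 30 = -5)
-45 + 122*t(-2*5) = -45 + 122*(-5) = -45 - 610 = -655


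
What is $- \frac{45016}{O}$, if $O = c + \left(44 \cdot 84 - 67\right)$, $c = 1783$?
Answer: $- \frac{11254}{1353} \approx -8.3178$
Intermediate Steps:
$O = 5412$ ($O = 1783 + \left(44 \cdot 84 - 67\right) = 1783 + \left(3696 - 67\right) = 1783 + 3629 = 5412$)
$- \frac{45016}{O} = - \frac{45016}{5412} = \left(-45016\right) \frac{1}{5412} = - \frac{11254}{1353}$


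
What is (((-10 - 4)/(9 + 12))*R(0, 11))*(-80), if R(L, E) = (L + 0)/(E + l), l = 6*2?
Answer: 0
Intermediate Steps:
l = 12
R(L, E) = L/(12 + E) (R(L, E) = (L + 0)/(E + 12) = L/(12 + E))
(((-10 - 4)/(9 + 12))*R(0, 11))*(-80) = (((-10 - 4)/(9 + 12))*(0/(12 + 11)))*(-80) = ((-14/21)*(0/23))*(-80) = ((-14*1/21)*(0*(1/23)))*(-80) = -⅔*0*(-80) = 0*(-80) = 0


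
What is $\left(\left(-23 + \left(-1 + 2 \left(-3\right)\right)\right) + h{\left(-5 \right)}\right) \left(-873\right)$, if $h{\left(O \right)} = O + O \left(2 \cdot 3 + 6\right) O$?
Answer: $-231345$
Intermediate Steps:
$h{\left(O \right)} = O + 12 O^{2}$ ($h{\left(O \right)} = O + O \left(6 + 6\right) O = O + O 12 O = O + 12 O O = O + 12 O^{2}$)
$\left(\left(-23 + \left(-1 + 2 \left(-3\right)\right)\right) + h{\left(-5 \right)}\right) \left(-873\right) = \left(\left(-23 + \left(-1 + 2 \left(-3\right)\right)\right) - 5 \left(1 + 12 \left(-5\right)\right)\right) \left(-873\right) = \left(\left(-23 - 7\right) - 5 \left(1 - 60\right)\right) \left(-873\right) = \left(\left(-23 - 7\right) - -295\right) \left(-873\right) = \left(-30 + 295\right) \left(-873\right) = 265 \left(-873\right) = -231345$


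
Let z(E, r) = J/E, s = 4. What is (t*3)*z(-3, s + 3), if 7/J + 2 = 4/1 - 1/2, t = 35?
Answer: -490/3 ≈ -163.33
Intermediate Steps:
J = 14/3 (J = 7/(-2 + (4/1 - 1/2)) = 7/(-2 + (4*1 - 1*½)) = 7/(-2 + (4 - ½)) = 7/(-2 + 7/2) = 7/(3/2) = 7*(⅔) = 14/3 ≈ 4.6667)
z(E, r) = 14/(3*E)
(t*3)*z(-3, s + 3) = (35*3)*((14/3)/(-3)) = 105*((14/3)*(-⅓)) = 105*(-14/9) = -490/3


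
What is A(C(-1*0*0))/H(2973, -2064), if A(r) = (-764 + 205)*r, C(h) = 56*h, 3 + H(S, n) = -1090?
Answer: 0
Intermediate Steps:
H(S, n) = -1093 (H(S, n) = -3 - 1090 = -1093)
A(r) = -559*r
A(C(-1*0*0))/H(2973, -2064) = -31304*-1*0*0/(-1093) = -31304*0*0*(-1/1093) = -31304*0*(-1/1093) = -559*0*(-1/1093) = 0*(-1/1093) = 0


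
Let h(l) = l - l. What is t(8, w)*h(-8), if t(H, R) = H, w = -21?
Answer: 0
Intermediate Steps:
h(l) = 0
t(8, w)*h(-8) = 8*0 = 0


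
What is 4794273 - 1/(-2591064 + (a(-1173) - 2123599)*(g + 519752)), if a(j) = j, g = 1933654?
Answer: 24992214173947131409/5212930964496 ≈ 4.7943e+6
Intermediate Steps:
4794273 - 1/(-2591064 + (a(-1173) - 2123599)*(g + 519752)) = 4794273 - 1/(-2591064 + (-1173 - 2123599)*(1933654 + 519752)) = 4794273 - 1/(-2591064 - 2124772*2453406) = 4794273 - 1/(-2591064 - 5212928373432) = 4794273 - 1/(-5212930964496) = 4794273 - 1*(-1/5212930964496) = 4794273 + 1/5212930964496 = 24992214173947131409/5212930964496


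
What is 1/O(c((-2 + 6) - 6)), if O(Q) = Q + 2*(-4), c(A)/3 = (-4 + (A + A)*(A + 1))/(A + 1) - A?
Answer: -1/2 ≈ -0.50000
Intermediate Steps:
c(A) = -3*A + 3*(-4 + 2*A*(1 + A))/(1 + A) (c(A) = 3*((-4 + (A + A)*(A + 1))/(A + 1) - A) = 3*((-4 + (2*A)*(1 + A))/(1 + A) - A) = 3*((-4 + 2*A*(1 + A))/(1 + A) - A) = 3*(-A + (-4 + 2*A*(1 + A))/(1 + A)) = -3*A + 3*(-4 + 2*A*(1 + A))/(1 + A))
O(Q) = -8 + Q (O(Q) = Q - 8 = -8 + Q)
1/O(c((-2 + 6) - 6)) = 1/(-8 + 3*(-4 + ((-2 + 6) - 6) + ((-2 + 6) - 6)**2)/(1 + ((-2 + 6) - 6))) = 1/(-8 + 3*(-4 + (4 - 6) + (4 - 6)**2)/(1 + (4 - 6))) = 1/(-8 + 3*(-4 - 2 + (-2)**2)/(1 - 2)) = 1/(-8 + 3*(-4 - 2 + 4)/(-1)) = 1/(-8 + 3*(-1)*(-2)) = 1/(-8 + 6) = 1/(-2) = -1/2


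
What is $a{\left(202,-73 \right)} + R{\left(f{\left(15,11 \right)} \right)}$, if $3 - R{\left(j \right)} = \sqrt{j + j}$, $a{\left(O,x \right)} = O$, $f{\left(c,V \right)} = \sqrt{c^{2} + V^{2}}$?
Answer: $205 - 2^{\frac{3}{4}} \sqrt[4]{173} \approx 198.9$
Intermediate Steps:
$f{\left(c,V \right)} = \sqrt{V^{2} + c^{2}}$
$R{\left(j \right)} = 3 - \sqrt{2} \sqrt{j}$ ($R{\left(j \right)} = 3 - \sqrt{j + j} = 3 - \sqrt{2 j} = 3 - \sqrt{2} \sqrt{j}$)
$a{\left(202,-73 \right)} + R{\left(f{\left(15,11 \right)} \right)} = 202 + \left(3 - \sqrt{2} \sqrt{\sqrt{11^{2} + 15^{2}}}\right) = 202 + \left(3 - \sqrt{2} \sqrt{\sqrt{121 + 225}}\right) = 202 + \left(3 - \sqrt{2} \sqrt{\sqrt{346}}\right) = 202 + \left(3 - \sqrt{2} \sqrt[4]{346}\right) = 202 + \left(3 - 2^{\frac{3}{4}} \sqrt[4]{173}\right) = 205 - 2^{\frac{3}{4}} \sqrt[4]{173}$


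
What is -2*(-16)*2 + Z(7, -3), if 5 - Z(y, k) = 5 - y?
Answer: 71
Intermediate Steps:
Z(y, k) = y (Z(y, k) = 5 - (5 - y) = 5 + (-5 + y) = y)
-2*(-16)*2 + Z(7, -3) = -2*(-16)*2 + 7 = 32*2 + 7 = 64 + 7 = 71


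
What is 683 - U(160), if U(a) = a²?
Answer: -24917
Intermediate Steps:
683 - U(160) = 683 - 1*160² = 683 - 1*25600 = 683 - 25600 = -24917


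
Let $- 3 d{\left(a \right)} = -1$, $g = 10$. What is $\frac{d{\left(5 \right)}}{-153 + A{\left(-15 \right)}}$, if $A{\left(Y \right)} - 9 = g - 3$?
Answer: $- \frac{1}{411} \approx -0.0024331$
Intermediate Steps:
$A{\left(Y \right)} = 16$ ($A{\left(Y \right)} = 9 + \left(10 - 3\right) = 9 + 7 = 16$)
$d{\left(a \right)} = \frac{1}{3}$ ($d{\left(a \right)} = \left(- \frac{1}{3}\right) \left(-1\right) = \frac{1}{3}$)
$\frac{d{\left(5 \right)}}{-153 + A{\left(-15 \right)}} = \frac{1}{-153 + 16} \cdot \frac{1}{3} = \frac{1}{-137} \cdot \frac{1}{3} = \left(- \frac{1}{137}\right) \frac{1}{3} = - \frac{1}{411}$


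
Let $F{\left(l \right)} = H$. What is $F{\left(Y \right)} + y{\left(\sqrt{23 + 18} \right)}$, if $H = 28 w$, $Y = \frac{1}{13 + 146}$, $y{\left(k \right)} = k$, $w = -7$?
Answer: $-196 + \sqrt{41} \approx -189.6$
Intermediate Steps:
$Y = \frac{1}{159} \approx 0.0062893$
$H = -196$ ($H = 28 \left(-7\right) = -196$)
$F{\left(l \right)} = -196$
$F{\left(Y \right)} + y{\left(\sqrt{23 + 18} \right)} = -196 + \sqrt{23 + 18} = -196 + \sqrt{41}$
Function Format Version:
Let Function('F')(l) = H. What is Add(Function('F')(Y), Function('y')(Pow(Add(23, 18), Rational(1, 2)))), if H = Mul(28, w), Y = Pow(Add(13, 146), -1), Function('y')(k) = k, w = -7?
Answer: Add(-196, Pow(41, Rational(1, 2))) ≈ -189.60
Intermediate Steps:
Y = Rational(1, 159) (Y = Pow(159, -1) = Rational(1, 159) ≈ 0.0062893)
H = -196 (H = Mul(28, -7) = -196)
Function('F')(l) = -196
Add(Function('F')(Y), Function('y')(Pow(Add(23, 18), Rational(1, 2)))) = Add(-196, Pow(Add(23, 18), Rational(1, 2))) = Add(-196, Pow(41, Rational(1, 2)))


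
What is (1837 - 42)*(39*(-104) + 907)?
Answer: -5652455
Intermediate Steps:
(1837 - 42)*(39*(-104) + 907) = 1795*(-4056 + 907) = 1795*(-3149) = -5652455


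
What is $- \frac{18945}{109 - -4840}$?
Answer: $- \frac{18945}{4949} \approx -3.828$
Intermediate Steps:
$- \frac{18945}{109 - -4840} = - \frac{18945}{109 + 4840} = - \frac{18945}{4949}$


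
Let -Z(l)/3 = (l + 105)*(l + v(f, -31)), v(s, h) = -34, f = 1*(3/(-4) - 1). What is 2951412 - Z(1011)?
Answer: 6222408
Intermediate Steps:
f = -7/4 (f = 1*(3*(-¼) - 1) = 1*(-¾ - 1) = 1*(-7/4) = -7/4 ≈ -1.7500)
Z(l) = -3*(-34 + l)*(105 + l) (Z(l) = -3*(l + 105)*(l - 34) = -3*(105 + l)*(-34 + l) = -3*(-34 + l)*(105 + l))
2951412 - Z(1011) = 2951412 - (10710 - 213*1011 - 3*1011²) = 2951412 - (10710 - 215343 - 3*1022121) = 2951412 - (10710 - 215343 - 3066363) = 2951412 - 1*(-3270996) = 2951412 + 3270996 = 6222408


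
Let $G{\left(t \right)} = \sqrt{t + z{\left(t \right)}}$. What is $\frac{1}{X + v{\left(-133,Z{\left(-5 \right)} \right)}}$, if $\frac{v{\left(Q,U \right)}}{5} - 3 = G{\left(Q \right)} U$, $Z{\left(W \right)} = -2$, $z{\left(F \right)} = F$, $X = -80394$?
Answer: $\frac{i}{- 80379 i + 10 \sqrt{266}} \approx -1.2441 \cdot 10^{-5} + 2.5244 \cdot 10^{-8} i$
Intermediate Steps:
$G{\left(t \right)} = \sqrt{2} \sqrt{t}$ ($G{\left(t \right)} = \sqrt{t + t} = \sqrt{2 t} = \sqrt{2} \sqrt{t}$)
$v{\left(Q,U \right)} = 15 + 5 U \sqrt{2} \sqrt{Q}$ ($v{\left(Q,U \right)} = 15 + 5 \sqrt{2} \sqrt{Q} U = 15 + 5 U \sqrt{2} \sqrt{Q}$)
$\frac{1}{X + v{\left(-133,Z{\left(-5 \right)} \right)}} = \frac{1}{-80394 + \left(15 + 5 \left(-2\right) \sqrt{2} \sqrt{-133}\right)} = \frac{1}{-80394 + \left(15 + 5 \left(-2\right) \sqrt{2} i \sqrt{133}\right)} = \frac{1}{-80394 + \left(15 - 10 i \sqrt{266}\right)} = \frac{1}{-80379 - 10 i \sqrt{266}}$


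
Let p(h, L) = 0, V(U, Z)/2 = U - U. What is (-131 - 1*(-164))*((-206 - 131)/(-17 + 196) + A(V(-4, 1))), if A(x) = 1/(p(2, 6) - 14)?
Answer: -161601/2506 ≈ -64.486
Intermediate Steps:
V(U, Z) = 0 (V(U, Z) = 2*(U - U) = 2*0 = 0)
A(x) = -1/14 (A(x) = 1/(0 - 14) = 1/(-14) = -1/14)
(-131 - 1*(-164))*((-206 - 131)/(-17 + 196) + A(V(-4, 1))) = (-131 - 1*(-164))*((-206 - 131)/(-17 + 196) - 1/14) = (-131 + 164)*(-337/179 - 1/14) = 33*(-337*1/179 - 1/14) = 33*(-337/179 - 1/14) = 33*(-4897/2506) = -161601/2506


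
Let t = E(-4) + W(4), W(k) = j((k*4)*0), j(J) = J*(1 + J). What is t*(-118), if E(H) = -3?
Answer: 354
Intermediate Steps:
W(k) = 0 (W(k) = ((k*4)*0)*(1 + (k*4)*0) = ((4*k)*0)*(1 + (4*k)*0) = 0*(1 + 0) = 0*1 = 0)
t = -3 (t = -3 + 0 = -3)
t*(-118) = -3*(-118) = 354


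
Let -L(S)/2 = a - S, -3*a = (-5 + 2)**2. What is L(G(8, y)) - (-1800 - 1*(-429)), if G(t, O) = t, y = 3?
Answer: 1393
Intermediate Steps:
a = -3 (a = -(-5 + 2)**2/3 = -1/3*(-3)**2 = -1/3*9 = -3)
L(S) = 6 + 2*S (L(S) = -2*(-3 - S) = 6 + 2*S)
L(G(8, y)) - (-1800 - 1*(-429)) = (6 + 2*8) - (-1800 - 1*(-429)) = (6 + 16) - (-1800 + 429) = 22 - 1*(-1371) = 22 + 1371 = 1393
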